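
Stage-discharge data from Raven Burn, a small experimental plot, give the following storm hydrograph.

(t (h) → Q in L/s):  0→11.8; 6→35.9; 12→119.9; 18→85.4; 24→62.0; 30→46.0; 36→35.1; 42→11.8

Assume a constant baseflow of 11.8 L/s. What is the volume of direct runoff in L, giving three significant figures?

Direct-runoff ordinates (Q − Q_b): 0.0, 24.1, 108.1, 73.6, 50.2, 34.2, 23.3, 0.0 L/s.
ΣQ_DR = 313.5 L/s.
With Δt = 6 h = 21600 s, V = ΣQ_DR · Δt = 313.5 × 21600 = 6.77 × 10^6 L.

V ≈ 6.77 × 10^6 L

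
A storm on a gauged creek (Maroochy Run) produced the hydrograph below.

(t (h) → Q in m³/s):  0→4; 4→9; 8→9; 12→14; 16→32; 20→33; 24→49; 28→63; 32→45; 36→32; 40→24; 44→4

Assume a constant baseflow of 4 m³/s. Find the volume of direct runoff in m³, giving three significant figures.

Direct-runoff ordinates (Q − Q_b): 0.0, 5.0, 5.0, 10.0, 28.0, 29.0, 45.0, 59.0, 41.0, 28.0, 20.0, 0.0 m³/s.
ΣQ_DR = 270.0 m³/s.
With Δt = 4 h = 14400 s, V = ΣQ_DR · Δt = 270.0 × 14400 = 3.89 × 10^6 m³.

V ≈ 3.89 × 10^6 m³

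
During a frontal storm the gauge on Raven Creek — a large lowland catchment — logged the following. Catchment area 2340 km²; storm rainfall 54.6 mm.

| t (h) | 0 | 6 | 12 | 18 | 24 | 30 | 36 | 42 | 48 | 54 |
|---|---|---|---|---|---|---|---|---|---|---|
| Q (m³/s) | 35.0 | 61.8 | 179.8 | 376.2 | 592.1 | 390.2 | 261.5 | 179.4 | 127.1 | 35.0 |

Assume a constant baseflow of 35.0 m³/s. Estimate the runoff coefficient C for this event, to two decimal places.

ΣQ_DR = 1888 m³/s; V = ΣQ_DR·Δt = 4.078 × 10^7 m³.
Runoff depth d = V / A = 17.43 mm.
C = d / P = 17.43 / 54.6 = 0.32.

C ≈ 0.32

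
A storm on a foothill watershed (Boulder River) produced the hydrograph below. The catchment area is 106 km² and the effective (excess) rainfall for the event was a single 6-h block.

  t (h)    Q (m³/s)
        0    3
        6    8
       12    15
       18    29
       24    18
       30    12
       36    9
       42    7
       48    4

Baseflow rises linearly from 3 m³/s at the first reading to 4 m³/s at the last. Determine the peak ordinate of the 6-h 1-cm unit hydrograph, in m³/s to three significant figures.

U_p ≈ 17.1 m³/s

Direct runoff: 0.00, 4.88, 11.75, 25.62, 14.50, 8.38, 5.25, 3.12, 0.00 m³/s; ΣQ_DR = 73.50 m³/s, peak = 25.62 m³/s.
Runoff depth d = ΣQ_DR·Δt / A = 73.50 × 21600 / (106 km²) = 14.98 mm.
The 1-cm UH is the DRH scaled by (10 mm)/d, so U_p = 25.62 × 10/14.98 = 17.1 m³/s.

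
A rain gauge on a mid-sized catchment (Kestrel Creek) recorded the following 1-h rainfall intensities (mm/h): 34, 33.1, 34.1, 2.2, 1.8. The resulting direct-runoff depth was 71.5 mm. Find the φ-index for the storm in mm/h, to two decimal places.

Only the 3 blocks with intensity above φ contribute runoff: 34, 33.1, 34.1 mm/h.
Σ(I−φ)·Δt = d  ⇒  (34+33.1+34.1 − 3φ)·1 = 71.5
φ = (101.2 − 71.5/1) / 3 = 9.90 mm/h.

φ ≈ 9.90 mm/h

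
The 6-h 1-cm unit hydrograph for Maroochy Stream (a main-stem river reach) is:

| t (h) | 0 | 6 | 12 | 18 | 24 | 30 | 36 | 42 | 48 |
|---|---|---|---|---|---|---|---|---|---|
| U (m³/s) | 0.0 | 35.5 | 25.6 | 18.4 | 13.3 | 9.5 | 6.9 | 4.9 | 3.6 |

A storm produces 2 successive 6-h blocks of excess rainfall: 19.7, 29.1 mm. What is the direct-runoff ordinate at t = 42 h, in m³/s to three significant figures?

By discrete convolution, Q_j = Σ (P_i / 10 mm) · U_{j−i}.
At t = 42 h (j=7): Q = (19.7/10)·4.9 + (29.1/10)·6.9 = 29.7 m³/s.

Q ≈ 29.7 m³/s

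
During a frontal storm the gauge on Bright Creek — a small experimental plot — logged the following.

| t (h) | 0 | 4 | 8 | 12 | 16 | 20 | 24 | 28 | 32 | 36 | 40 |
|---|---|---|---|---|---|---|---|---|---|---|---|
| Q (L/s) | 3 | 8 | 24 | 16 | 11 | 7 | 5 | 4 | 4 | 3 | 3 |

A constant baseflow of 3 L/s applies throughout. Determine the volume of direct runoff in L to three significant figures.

Direct-runoff ordinates (Q − Q_b): 0.0, 5.0, 21.0, 13.0, 8.0, 4.0, 2.0, 1.0, 1.0, 0.0, 0.0 L/s.
ΣQ_DR = 55.00 L/s.
With Δt = 4 h = 14400 s, V = ΣQ_DR · Δt = 55.00 × 14400 = 7.92 × 10^5 L.

V ≈ 7.92 × 10^5 L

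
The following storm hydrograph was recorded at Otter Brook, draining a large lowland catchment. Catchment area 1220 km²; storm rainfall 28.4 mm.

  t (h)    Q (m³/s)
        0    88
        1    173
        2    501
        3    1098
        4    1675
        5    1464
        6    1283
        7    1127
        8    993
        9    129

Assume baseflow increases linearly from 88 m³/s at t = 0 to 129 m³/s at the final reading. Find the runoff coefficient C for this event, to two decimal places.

C ≈ 0.77

ΣQ_DR = 7446 m³/s; V = ΣQ_DR·Δt = 2.681 × 10^7 m³.
Runoff depth d = V / A = 21.97 mm.
C = d / P = 21.97 / 28.4 = 0.77.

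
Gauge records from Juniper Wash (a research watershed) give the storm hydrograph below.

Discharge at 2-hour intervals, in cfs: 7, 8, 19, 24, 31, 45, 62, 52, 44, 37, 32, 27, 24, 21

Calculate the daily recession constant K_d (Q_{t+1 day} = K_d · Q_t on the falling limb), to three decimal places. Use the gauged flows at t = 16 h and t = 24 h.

K_d ≈ 0.162

Between t = 16 h and t = 24 h the flow falls from 44 to 24 cfs over 4×2 h = 8 h.
Per-interval ratio K = (24/44)^(1/4) = 0.8594; K_d = K^(24/2) = 0.162.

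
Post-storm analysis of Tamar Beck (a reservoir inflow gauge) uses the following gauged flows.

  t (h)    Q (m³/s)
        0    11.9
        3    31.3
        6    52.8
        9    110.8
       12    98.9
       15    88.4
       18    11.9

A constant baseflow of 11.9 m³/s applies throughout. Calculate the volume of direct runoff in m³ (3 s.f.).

Direct-runoff ordinates (Q − Q_b): 0.0, 19.4, 40.9, 98.9, 87.0, 76.5, 0.0 m³/s.
ΣQ_DR = 322.7 m³/s.
With Δt = 3 h = 10800 s, V = ΣQ_DR · Δt = 322.7 × 10800 = 3.49 × 10^6 m³.

V ≈ 3.49 × 10^6 m³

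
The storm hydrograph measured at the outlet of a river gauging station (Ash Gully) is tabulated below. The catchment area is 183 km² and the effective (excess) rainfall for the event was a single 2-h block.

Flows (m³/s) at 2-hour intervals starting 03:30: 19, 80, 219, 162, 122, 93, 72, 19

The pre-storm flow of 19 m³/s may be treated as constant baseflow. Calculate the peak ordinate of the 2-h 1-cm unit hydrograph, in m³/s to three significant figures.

Direct runoff: 0.0, 61.0, 200.0, 143.0, 103.0, 74.0, 53.0, 0.0 m³/s; ΣQ_DR = 634.0 m³/s, peak = 200.0 m³/s.
Runoff depth d = ΣQ_DR·Δt / A = 634.0 × 7200 / (183 km²) = 24.94 mm.
The 1-cm UH is the DRH scaled by (10 mm)/d, so U_p = 200.0 × 10/24.94 = 80.2 m³/s.

U_p ≈ 80.2 m³/s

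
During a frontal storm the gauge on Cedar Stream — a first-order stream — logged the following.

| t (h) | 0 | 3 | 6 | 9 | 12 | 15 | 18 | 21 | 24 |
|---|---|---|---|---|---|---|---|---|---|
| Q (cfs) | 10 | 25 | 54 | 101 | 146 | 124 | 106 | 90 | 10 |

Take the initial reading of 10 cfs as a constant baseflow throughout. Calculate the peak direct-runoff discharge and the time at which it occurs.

Subtracting baseflow gives direct-runoff ordinates: 0.0, 15.0, 44.0, 91.0, 136.0, 114.0, 96.0, 80.0, 0.0 cfs.
The maximum is 136.0 cfs, occurring at the reading for t = 12 h.

Q_p = 136.0 cfs at t = 12 h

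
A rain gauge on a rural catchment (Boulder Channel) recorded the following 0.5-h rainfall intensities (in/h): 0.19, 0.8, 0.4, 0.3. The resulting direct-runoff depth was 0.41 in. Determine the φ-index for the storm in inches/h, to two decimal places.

φ ≈ 0.23 in/h

Only the 3 blocks with intensity above φ contribute runoff: 0.8, 0.4, 0.3 in/h.
Σ(I−φ)·Δt = d  ⇒  (0.8+0.4+0.3 − 3φ)·0.5 = 0.41
φ = (1.500 − 0.41/0.5) / 3 = 0.23 in/h.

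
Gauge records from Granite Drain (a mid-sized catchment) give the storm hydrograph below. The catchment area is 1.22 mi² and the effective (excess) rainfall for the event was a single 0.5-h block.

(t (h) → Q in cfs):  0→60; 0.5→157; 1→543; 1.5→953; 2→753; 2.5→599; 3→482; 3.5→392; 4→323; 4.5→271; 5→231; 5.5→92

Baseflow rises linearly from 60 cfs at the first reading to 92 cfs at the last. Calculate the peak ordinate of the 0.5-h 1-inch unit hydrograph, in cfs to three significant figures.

Direct runoff: 0.00, 94.09, 477.18, 884.27, 681.36, 524.45, 404.55, 311.64, 239.73, 184.82, 141.91, 0.00 cfs; ΣQ_DR = 3944 cfs, peak = 884.27 cfs.
Runoff depth d = ΣQ_DR·Δt / A = 3944 × 1800 / (1.22 mi²) = 2.505 in.
The 1-inch UH is the DRH scaled by (1 in)/d, so U_p = 884.27 × 1/2.505 = 353 cfs.

U_p ≈ 353 cfs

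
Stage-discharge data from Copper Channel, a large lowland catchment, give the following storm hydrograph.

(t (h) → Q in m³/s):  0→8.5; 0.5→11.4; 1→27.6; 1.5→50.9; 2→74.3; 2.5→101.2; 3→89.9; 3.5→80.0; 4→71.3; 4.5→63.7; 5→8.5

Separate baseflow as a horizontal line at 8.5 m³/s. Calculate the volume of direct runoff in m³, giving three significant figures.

Direct-runoff ordinates (Q − Q_b): 0.0, 2.9, 19.1, 42.4, 65.8, 92.7, 81.4, 71.5, 62.8, 55.2, 0.0 m³/s.
ΣQ_DR = 493.8 m³/s.
With Δt = 0.5 h = 1800 s, V = ΣQ_DR · Δt = 493.8 × 1800 = 8.89 × 10^5 m³.

V ≈ 8.89 × 10^5 m³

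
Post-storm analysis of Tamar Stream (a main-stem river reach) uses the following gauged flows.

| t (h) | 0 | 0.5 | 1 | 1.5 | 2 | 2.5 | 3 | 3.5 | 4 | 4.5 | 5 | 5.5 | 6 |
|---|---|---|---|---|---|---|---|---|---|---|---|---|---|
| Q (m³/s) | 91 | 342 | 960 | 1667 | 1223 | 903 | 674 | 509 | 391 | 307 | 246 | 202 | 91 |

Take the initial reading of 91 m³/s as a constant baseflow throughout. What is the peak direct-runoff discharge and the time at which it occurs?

Subtracting baseflow gives direct-runoff ordinates: 0.0, 251.0, 869.0, 1576.0, 1132.0, 812.0, 583.0, 418.0, 300.0, 216.0, 155.0, 111.0, 0.0 m³/s.
The maximum is 1576.0 m³/s, occurring at the reading for t = 1.5 h.

Q_p = 1576.0 m³/s at t = 1.5 h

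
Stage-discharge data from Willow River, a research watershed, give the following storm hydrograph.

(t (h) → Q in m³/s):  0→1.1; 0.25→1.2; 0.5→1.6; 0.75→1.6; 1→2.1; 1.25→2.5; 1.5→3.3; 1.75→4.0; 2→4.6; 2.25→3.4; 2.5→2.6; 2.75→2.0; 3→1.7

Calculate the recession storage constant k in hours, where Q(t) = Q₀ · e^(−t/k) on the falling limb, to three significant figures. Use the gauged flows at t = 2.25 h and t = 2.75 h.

On the falling limb, Q drops from 3.4 to 2.0 m³/s between t = 2.25 h and t = 2.75 h (Δt = 0.5 h).
k = −Δt / ln(Q₂/Q₁) = −0.5 / ln(2.0/3.4) = 0.942 h.

k ≈ 0.942 h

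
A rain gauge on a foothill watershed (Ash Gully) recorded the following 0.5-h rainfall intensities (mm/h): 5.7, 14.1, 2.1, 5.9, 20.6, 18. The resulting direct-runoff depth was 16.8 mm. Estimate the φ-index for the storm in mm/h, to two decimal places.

φ ≈ 6.37 mm/h

Only the 3 blocks with intensity above φ contribute runoff: 14.1, 20.6, 18 mm/h.
Σ(I−φ)·Δt = d  ⇒  (14.1+20.6+18 − 3φ)·0.5 = 16.8
φ = (52.70 − 16.8/0.5) / 3 = 6.37 mm/h.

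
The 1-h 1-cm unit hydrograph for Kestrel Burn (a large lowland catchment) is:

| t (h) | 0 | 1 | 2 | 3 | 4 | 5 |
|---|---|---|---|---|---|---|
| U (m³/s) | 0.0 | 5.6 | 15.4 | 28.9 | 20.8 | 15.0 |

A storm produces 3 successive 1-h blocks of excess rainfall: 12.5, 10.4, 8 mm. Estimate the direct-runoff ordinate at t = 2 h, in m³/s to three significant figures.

Q ≈ 25.1 m³/s

By discrete convolution, Q_j = Σ (P_i / 10 mm) · U_{j−i}.
At t = 2 h (j=2): Q = (12.5/10)·15.4 + (10.4/10)·5.6 + (8/10)·0.0 = 25.1 m³/s.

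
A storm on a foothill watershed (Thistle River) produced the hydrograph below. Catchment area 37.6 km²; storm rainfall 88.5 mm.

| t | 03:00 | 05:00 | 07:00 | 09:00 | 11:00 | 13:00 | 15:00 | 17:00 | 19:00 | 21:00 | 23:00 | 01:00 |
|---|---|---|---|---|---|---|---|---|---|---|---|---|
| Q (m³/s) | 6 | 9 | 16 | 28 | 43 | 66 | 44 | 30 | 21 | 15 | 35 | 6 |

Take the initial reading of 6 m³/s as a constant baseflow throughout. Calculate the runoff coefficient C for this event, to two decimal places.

ΣQ_DR = 247.0 m³/s; V = ΣQ_DR·Δt = 1.778 × 10^6 m³.
Runoff depth d = V / A = 47.30 mm.
C = d / P = 47.30 / 88.5 = 0.53.

C ≈ 0.53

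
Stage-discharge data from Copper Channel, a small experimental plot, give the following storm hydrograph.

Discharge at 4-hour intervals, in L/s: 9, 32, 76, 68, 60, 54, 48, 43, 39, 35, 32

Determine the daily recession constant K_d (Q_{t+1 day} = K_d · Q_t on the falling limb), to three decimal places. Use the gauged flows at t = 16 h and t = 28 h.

K_d ≈ 0.514

Between t = 16 h and t = 28 h the flow falls from 60 to 43 L/s over 3×4 h = 12 h.
Per-interval ratio K = (43/60)^(1/3) = 0.8949; K_d = K^(24/4) = 0.514.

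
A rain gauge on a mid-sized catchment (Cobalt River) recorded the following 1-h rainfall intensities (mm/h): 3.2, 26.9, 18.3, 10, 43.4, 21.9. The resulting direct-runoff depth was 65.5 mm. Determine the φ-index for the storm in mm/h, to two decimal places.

Only the 4 blocks with intensity above φ contribute runoff: 26.9, 18.3, 43.4, 21.9 mm/h.
Σ(I−φ)·Δt = d  ⇒  (26.9+18.3+43.4+21.9 − 4φ)·1 = 65.5
φ = (110.5 − 65.5/1) / 4 = 11.25 mm/h.

φ ≈ 11.25 mm/h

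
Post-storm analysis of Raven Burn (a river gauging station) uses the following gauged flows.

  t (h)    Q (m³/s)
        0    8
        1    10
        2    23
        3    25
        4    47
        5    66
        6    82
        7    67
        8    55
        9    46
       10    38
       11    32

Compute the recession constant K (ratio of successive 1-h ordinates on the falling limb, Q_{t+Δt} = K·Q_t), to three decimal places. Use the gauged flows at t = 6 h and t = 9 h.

K ≈ 0.825

Using the recession-limb readings at t = 6 h and t = 9 h: Q falls from 82 to 46 m³/s over 3 intervals.
K = (Q₂/Q₁)^(1/3) = (46/82)^(1/3) = 0.825.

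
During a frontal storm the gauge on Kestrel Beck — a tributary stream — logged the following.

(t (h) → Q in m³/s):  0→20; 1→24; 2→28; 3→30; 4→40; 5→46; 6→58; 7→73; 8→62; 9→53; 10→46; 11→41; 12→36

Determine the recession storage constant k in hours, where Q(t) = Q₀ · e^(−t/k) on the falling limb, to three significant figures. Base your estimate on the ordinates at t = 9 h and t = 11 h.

k ≈ 7.79 h

On the falling limb, Q drops from 53 to 41 m³/s between t = 9 h and t = 11 h (Δt = 2 h).
k = −Δt / ln(Q₂/Q₁) = −2 / ln(41/53) = 7.79 h.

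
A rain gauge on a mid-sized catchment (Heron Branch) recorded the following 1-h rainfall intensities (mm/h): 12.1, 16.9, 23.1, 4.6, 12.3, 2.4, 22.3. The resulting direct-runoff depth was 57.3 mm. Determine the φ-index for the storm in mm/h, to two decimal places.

φ ≈ 5.88 mm/h

Only the 5 blocks with intensity above φ contribute runoff: 12.1, 16.9, 23.1, 12.3, 22.3 mm/h.
Σ(I−φ)·Δt = d  ⇒  (12.1+16.9+23.1+12.3+22.3 − 5φ)·1 = 57.3
φ = (86.70 − 57.3/1) / 5 = 5.88 mm/h.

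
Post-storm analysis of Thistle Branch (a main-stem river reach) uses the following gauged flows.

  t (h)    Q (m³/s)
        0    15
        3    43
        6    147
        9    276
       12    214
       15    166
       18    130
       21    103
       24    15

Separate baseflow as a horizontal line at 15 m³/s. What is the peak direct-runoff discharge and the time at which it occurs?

Q_p = 261.0 m³/s at t = 9 h

Subtracting baseflow gives direct-runoff ordinates: 0.0, 28.0, 132.0, 261.0, 199.0, 151.0, 115.0, 88.0, 0.0 m³/s.
The maximum is 261.0 m³/s, occurring at the reading for t = 9 h.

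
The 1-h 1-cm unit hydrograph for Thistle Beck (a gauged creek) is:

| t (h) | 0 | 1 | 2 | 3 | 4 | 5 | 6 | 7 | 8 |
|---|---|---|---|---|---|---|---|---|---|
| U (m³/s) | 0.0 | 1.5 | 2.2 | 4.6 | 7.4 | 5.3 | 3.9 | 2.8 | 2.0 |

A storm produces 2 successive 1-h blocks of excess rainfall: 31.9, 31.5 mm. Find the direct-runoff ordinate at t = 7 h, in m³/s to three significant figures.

Q ≈ 21.2 m³/s

By discrete convolution, Q_j = Σ (P_i / 10 mm) · U_{j−i}.
At t = 7 h (j=7): Q = (31.9/10)·2.8 + (31.5/10)·3.9 = 21.2 m³/s.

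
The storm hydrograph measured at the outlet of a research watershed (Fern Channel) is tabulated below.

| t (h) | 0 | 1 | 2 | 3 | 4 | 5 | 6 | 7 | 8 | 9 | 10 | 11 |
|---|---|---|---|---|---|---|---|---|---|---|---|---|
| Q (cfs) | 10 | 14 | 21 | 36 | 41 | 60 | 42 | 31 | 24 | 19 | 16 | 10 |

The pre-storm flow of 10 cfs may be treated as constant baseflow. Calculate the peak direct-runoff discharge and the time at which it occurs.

Q_p = 50.0 cfs at t = 5 h

Subtracting baseflow gives direct-runoff ordinates: 0.0, 4.0, 11.0, 26.0, 31.0, 50.0, 32.0, 21.0, 14.0, 9.0, 6.0, 0.0 cfs.
The maximum is 50.0 cfs, occurring at the reading for t = 5 h.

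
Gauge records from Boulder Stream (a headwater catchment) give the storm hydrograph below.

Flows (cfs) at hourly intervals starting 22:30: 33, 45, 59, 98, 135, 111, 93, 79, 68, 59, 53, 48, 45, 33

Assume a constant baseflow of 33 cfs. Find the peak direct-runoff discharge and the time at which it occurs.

Q_p = 102.0 cfs at t = 02:30

Subtracting baseflow gives direct-runoff ordinates: 0.0, 12.0, 26.0, 65.0, 102.0, 78.0, 60.0, 46.0, 35.0, 26.0, 20.0, 15.0, 12.0, 0.0 cfs.
The maximum is 102.0 cfs, occurring at the reading for t = 02:30.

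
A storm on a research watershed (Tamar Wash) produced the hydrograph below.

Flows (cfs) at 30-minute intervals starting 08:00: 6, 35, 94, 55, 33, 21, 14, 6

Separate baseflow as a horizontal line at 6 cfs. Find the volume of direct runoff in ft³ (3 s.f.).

V ≈ 3.89 × 10^5 ft³

Direct-runoff ordinates (Q − Q_b): 0.0, 29.0, 88.0, 49.0, 27.0, 15.0, 8.0, 0.0 cfs.
ΣQ_DR = 216.0 cfs.
With Δt = 0.5 h = 1800 s, V = ΣQ_DR · Δt = 216.0 × 1800 = 3.89 × 10^5 ft³.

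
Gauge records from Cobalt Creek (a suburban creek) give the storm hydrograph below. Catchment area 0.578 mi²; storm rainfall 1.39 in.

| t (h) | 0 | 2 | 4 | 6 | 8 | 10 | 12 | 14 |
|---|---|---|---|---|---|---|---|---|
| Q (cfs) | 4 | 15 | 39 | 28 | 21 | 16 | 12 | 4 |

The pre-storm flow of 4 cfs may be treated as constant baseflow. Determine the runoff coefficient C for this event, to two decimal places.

ΣQ_DR = 107.0 cfs; V = ΣQ_DR·Δt = 7.704 × 10^5 ft³.
Runoff depth d = V / A = 0.5737 in.
C = d / P = 0.5737 / 1.39 = 0.41.

C ≈ 0.41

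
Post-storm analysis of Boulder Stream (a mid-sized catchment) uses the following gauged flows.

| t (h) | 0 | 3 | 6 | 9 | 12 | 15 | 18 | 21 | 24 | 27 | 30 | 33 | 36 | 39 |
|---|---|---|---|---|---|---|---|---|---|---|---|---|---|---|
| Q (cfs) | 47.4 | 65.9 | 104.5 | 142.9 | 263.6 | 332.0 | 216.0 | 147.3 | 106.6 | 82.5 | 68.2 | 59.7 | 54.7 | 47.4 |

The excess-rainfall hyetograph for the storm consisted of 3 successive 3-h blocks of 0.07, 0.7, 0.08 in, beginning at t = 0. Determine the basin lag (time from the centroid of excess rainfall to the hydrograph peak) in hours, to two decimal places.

t_L ≈ 10.46 h

Centroid of excess rainfall: t_c = Σ P_i·t̄_i / ΣP_i = 4.5353 h (block centres at 1.5, 4.5, 7.5 h).
Hydrograph peak occurs at t = 15 h, so basin lag t_L = 15 − 4.5353 = 10.46 h.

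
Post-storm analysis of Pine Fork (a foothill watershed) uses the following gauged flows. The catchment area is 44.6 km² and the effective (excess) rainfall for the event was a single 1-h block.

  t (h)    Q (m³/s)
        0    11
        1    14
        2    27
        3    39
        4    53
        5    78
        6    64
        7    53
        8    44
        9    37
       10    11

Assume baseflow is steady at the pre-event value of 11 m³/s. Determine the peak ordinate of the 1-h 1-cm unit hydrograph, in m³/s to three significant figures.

Direct runoff: 0.0, 3.0, 16.0, 28.0, 42.0, 67.0, 53.0, 42.0, 33.0, 26.0, 0.0 m³/s; ΣQ_DR = 310.0 m³/s, peak = 67.0 m³/s.
Runoff depth d = ΣQ_DR·Δt / A = 310.0 × 3600 / (44.6 km²) = 25.02 mm.
The 1-cm UH is the DRH scaled by (10 mm)/d, so U_p = 67.0 × 10/25.02 = 26.8 m³/s.

U_p ≈ 26.8 m³/s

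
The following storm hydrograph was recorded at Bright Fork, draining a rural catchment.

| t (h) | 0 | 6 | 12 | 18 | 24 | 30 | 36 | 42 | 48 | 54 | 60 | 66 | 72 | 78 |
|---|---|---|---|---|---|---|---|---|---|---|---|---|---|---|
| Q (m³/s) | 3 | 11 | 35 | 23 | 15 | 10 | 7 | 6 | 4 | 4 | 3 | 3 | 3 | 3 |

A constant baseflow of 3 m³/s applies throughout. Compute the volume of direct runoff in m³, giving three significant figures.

Direct-runoff ordinates (Q − Q_b): 0.0, 8.0, 32.0, 20.0, 12.0, 7.0, 4.0, 3.0, 1.0, 1.0, 0.0, 0.0, 0.0, 0.0 m³/s.
ΣQ_DR = 88.00 m³/s.
With Δt = 6 h = 21600 s, V = ΣQ_DR · Δt = 88.00 × 21600 = 1.90 × 10^6 m³.

V ≈ 1.90 × 10^6 m³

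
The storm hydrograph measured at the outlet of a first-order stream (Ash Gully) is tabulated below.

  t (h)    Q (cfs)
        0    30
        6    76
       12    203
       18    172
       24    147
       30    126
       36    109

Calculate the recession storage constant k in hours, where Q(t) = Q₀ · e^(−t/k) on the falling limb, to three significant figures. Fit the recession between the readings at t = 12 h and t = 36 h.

k ≈ 38.6 h

On the falling limb, Q drops from 203 to 109 cfs between t = 12 h and t = 36 h (Δt = 24 h).
k = −Δt / ln(Q₂/Q₁) = −24 / ln(109/203) = 38.6 h.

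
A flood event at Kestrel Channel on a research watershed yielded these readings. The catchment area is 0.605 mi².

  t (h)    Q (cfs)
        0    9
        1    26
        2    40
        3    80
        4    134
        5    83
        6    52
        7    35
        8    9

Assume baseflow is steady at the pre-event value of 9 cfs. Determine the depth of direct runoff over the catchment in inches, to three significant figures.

Direct runoff: 0.0, 17.0, 31.0, 71.0, 125.0, 74.0, 43.0, 26.0, 0.0 cfs; ΣQ_DR = 387.0 cfs.
V = ΣQ_DR · Δt = 387.0 × 3600 s = 1.393 × 10^6 ft³.
Over A = 0.605 mi², depth = V / A = 0.991 in.

d ≈ 0.991 in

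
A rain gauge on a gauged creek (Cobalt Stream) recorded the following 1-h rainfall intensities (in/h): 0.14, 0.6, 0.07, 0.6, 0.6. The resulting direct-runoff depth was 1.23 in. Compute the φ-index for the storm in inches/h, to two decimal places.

Only the 3 blocks with intensity above φ contribute runoff: 0.6, 0.6, 0.6 in/h.
Σ(I−φ)·Δt = d  ⇒  (0.6+0.6+0.6 − 3φ)·1 = 1.23
φ = (1.800 − 1.23/1) / 3 = 0.19 in/h.

φ ≈ 0.19 in/h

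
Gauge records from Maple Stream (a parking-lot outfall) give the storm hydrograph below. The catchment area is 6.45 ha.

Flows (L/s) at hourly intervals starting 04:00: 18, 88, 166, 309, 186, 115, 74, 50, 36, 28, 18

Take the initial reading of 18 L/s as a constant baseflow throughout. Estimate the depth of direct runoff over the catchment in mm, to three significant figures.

d ≈ 49.7 mm

Direct runoff: 0.0, 70.0, 148.0, 291.0, 168.0, 97.0, 56.0, 32.0, 18.0, 10.0, 0.0 L/s; ΣQ_DR = 890.0 L/s.
V = ΣQ_DR · Δt = 890.0 × 3600 s = 3.204 × 10^6 L.
Over A = 6.45 ha, depth = V / A = 49.7 mm.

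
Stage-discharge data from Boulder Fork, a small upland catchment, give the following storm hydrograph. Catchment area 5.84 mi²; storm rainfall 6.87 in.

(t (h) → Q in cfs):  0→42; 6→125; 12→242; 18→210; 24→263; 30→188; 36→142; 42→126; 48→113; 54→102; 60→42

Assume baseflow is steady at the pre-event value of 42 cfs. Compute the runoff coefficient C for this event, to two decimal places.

C ≈ 0.26

ΣQ_DR = 1133 cfs; V = ΣQ_DR·Δt = 2.447 × 10^7 ft³.
Runoff depth d = V / A = 1.804 in.
C = d / P = 1.804 / 6.87 = 0.26.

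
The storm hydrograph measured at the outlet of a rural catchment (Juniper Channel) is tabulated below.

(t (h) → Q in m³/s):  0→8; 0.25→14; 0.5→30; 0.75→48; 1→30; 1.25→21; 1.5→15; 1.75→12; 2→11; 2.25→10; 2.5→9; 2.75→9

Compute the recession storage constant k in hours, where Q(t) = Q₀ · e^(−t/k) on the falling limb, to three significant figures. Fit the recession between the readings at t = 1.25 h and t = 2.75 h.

k ≈ 1.77 h

On the falling limb, Q drops from 21 to 9 m³/s between t = 1.25 h and t = 2.75 h (Δt = 1.5 h).
k = −Δt / ln(Q₂/Q₁) = −1.5 / ln(9/21) = 1.77 h.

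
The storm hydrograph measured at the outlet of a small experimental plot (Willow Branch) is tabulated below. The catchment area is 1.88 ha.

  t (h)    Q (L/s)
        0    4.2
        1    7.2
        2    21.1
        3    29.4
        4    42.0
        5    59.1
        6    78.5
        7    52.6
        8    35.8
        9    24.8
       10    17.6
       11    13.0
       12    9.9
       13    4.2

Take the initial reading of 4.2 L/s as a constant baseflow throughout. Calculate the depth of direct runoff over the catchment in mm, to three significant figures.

d ≈ 65.2 mm

Direct runoff: 0.0, 3.0, 16.9, 25.2, 37.8, 54.9, 74.3, 48.4, 31.6, 20.6, 13.4, 8.8, 5.7, 0.0 L/s; ΣQ_DR = 340.6 L/s.
V = ΣQ_DR · Δt = 340.6 × 3600 s = 1.226 × 10^6 L.
Over A = 1.88 ha, depth = V / A = 65.2 mm.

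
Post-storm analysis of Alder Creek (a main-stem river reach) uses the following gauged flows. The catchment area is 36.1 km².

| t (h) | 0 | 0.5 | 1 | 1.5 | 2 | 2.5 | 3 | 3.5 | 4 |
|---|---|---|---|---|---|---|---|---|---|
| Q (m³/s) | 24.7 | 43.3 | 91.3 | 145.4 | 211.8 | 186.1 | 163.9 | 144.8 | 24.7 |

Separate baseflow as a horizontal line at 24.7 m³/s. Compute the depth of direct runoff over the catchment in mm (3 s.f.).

Direct runoff: 0.0, 18.6, 66.6, 120.7, 187.1, 161.4, 139.2, 120.1, 0.0 m³/s; ΣQ_DR = 813.7 m³/s.
V = ΣQ_DR · Δt = 813.7 × 1800 s = 1.465 × 10^6 m³.
Over A = 36.1 km², depth = V / A = 40.6 mm.

d ≈ 40.6 mm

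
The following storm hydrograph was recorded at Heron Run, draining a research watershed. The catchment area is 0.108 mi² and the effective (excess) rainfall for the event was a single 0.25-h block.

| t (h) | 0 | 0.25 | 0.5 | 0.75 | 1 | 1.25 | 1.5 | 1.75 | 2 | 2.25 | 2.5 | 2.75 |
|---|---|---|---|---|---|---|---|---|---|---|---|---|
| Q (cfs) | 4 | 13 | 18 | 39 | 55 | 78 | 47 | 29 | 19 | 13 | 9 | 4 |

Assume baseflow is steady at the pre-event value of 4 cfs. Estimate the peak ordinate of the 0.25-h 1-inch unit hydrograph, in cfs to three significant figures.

Direct runoff: 0.0, 9.0, 14.0, 35.0, 51.0, 74.0, 43.0, 25.0, 15.0, 9.0, 5.0, 0.0 cfs; ΣQ_DR = 280.0 cfs, peak = 74.0 cfs.
Runoff depth d = ΣQ_DR·Δt / A = 280.0 × 900 / (0.108 mi²) = 1.004 in.
The 1-inch UH is the DRH scaled by (1 in)/d, so U_p = 74.0 × 1/1.004 = 73.7 cfs.

U_p ≈ 73.7 cfs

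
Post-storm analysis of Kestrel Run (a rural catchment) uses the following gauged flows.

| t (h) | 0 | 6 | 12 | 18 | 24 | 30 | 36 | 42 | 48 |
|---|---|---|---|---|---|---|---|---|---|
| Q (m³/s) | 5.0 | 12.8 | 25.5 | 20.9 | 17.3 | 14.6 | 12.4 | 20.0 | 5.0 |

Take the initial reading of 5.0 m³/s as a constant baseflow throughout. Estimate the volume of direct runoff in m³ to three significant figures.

Direct-runoff ordinates (Q − Q_b): 0.0, 7.8, 20.5, 15.9, 12.3, 9.6, 7.4, 15.0, 0.0 m³/s.
ΣQ_DR = 88.50 m³/s.
With Δt = 6 h = 21600 s, V = ΣQ_DR · Δt = 88.50 × 21600 = 1.91 × 10^6 m³.

V ≈ 1.91 × 10^6 m³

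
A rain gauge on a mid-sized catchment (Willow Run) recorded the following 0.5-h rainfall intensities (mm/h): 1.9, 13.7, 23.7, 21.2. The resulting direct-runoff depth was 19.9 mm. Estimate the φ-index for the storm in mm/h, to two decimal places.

Only the 3 blocks with intensity above φ contribute runoff: 13.7, 23.7, 21.2 mm/h.
Σ(I−φ)·Δt = d  ⇒  (13.7+23.7+21.2 − 3φ)·0.5 = 19.9
φ = (58.60 − 19.9/0.5) / 3 = 6.27 mm/h.

φ ≈ 6.27 mm/h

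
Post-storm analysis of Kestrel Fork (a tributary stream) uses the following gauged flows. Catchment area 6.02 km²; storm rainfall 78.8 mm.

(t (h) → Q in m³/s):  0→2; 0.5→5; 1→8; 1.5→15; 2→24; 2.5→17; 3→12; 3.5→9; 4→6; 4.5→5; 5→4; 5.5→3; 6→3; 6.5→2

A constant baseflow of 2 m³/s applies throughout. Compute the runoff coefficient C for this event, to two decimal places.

C ≈ 0.33

ΣQ_DR = 87.00 m³/s; V = ΣQ_DR·Δt = 1.566 × 10^5 m³.
Runoff depth d = V / A = 26.01 mm.
C = d / P = 26.01 / 78.8 = 0.33.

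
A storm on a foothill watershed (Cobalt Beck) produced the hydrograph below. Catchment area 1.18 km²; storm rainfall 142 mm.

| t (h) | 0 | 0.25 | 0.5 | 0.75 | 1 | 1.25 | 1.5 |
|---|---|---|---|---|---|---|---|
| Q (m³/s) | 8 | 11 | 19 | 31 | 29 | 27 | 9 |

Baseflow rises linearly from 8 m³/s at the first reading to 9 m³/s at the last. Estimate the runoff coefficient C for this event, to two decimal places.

C ≈ 0.40

ΣQ_DR = 74.50 m³/s; V = ΣQ_DR·Δt = 67050 m³.
Runoff depth d = V / A = 56.82 mm.
C = d / P = 56.82 / 142 = 0.40.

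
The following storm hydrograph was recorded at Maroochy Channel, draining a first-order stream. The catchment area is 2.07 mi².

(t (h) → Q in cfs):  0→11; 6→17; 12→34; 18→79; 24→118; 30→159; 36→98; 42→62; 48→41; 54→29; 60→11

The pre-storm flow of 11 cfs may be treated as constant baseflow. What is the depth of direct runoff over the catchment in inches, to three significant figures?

Direct runoff: 0.0, 6.0, 23.0, 68.0, 107.0, 148.0, 87.0, 51.0, 30.0, 18.0, 0.0 cfs; ΣQ_DR = 538.0 cfs.
V = ΣQ_DR · Δt = 538.0 × 21600 s = 1.162 × 10^7 ft³.
Over A = 2.07 mi², depth = V / A = 2.42 in.

d ≈ 2.42 in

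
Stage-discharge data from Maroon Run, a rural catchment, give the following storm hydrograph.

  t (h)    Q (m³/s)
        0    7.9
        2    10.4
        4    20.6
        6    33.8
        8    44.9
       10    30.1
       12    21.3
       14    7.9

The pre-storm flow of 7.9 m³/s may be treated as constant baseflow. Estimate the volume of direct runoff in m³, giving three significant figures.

Direct-runoff ordinates (Q − Q_b): 0.0, 2.5, 12.7, 25.9, 37.0, 22.2, 13.4, 0.0 m³/s.
ΣQ_DR = 113.7 m³/s.
With Δt = 2 h = 7200 s, V = ΣQ_DR · Δt = 113.7 × 7200 = 8.19 × 10^5 m³.

V ≈ 8.19 × 10^5 m³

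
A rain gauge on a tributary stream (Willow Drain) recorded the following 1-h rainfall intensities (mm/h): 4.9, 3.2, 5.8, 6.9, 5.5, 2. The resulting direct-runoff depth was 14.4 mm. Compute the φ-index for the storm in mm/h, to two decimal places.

φ ≈ 2.38 mm/h

Only the 5 blocks with intensity above φ contribute runoff: 4.9, 3.2, 5.8, 6.9, 5.5 mm/h.
Σ(I−φ)·Δt = d  ⇒  (4.9+3.2+5.8+6.9+5.5 − 5φ)·1 = 14.4
φ = (26.30 − 14.4/1) / 5 = 2.38 mm/h.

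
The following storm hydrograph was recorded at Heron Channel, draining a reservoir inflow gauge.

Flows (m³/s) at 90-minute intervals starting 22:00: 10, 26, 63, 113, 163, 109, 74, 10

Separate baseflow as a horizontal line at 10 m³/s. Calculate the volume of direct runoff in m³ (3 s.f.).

Direct-runoff ordinates (Q − Q_b): 0.0, 16.0, 53.0, 103.0, 153.0, 99.0, 64.0, 0.0 m³/s.
ΣQ_DR = 488.0 m³/s.
With Δt = 1.5 h = 5400 s, V = ΣQ_DR · Δt = 488.0 × 5400 = 2.64 × 10^6 m³.

V ≈ 2.64 × 10^6 m³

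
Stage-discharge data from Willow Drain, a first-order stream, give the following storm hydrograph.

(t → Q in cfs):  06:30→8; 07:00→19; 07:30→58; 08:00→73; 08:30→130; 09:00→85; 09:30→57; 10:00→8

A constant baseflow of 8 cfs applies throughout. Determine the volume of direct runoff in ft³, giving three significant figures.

Direct-runoff ordinates (Q − Q_b): 0.0, 11.0, 50.0, 65.0, 122.0, 77.0, 49.0, 0.0 cfs.
ΣQ_DR = 374.0 cfs.
With Δt = 0.5 h = 1800 s, V = ΣQ_DR · Δt = 374.0 × 1800 = 6.73 × 10^5 ft³.

V ≈ 6.73 × 10^5 ft³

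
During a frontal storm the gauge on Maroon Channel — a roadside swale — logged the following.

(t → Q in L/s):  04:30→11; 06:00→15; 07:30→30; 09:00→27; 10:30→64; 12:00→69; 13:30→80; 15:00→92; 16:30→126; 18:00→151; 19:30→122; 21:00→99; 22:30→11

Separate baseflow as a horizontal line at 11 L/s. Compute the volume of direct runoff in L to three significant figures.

V ≈ 4.07 × 10^6 L

Direct-runoff ordinates (Q − Q_b): 0.0, 4.0, 19.0, 16.0, 53.0, 58.0, 69.0, 81.0, 115.0, 140.0, 111.0, 88.0, 0.0 L/s.
ΣQ_DR = 754.0 L/s.
With Δt = 1.5 h = 5400 s, V = ΣQ_DR · Δt = 754.0 × 5400 = 4.07 × 10^6 L.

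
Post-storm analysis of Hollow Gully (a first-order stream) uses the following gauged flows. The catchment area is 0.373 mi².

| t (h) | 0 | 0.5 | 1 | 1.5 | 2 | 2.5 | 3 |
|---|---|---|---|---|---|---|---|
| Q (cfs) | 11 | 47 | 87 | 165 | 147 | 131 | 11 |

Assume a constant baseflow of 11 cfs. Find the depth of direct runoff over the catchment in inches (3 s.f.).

Direct runoff: 0.0, 36.0, 76.0, 154.0, 136.0, 120.0, 0.0 cfs; ΣQ_DR = 522.0 cfs.
V = ΣQ_DR · Δt = 522.0 × 1800 s = 9.396 × 10^5 ft³.
Over A = 0.373 mi², depth = V / A = 1.08 in.

d ≈ 1.08 in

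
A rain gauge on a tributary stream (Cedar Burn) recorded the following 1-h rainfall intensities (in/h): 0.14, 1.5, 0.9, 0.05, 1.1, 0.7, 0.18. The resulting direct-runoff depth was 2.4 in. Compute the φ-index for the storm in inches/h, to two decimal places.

Only the 4 blocks with intensity above φ contribute runoff: 1.5, 0.9, 1.1, 0.7 in/h.
Σ(I−φ)·Δt = d  ⇒  (1.5+0.9+1.1+0.7 − 4φ)·1 = 2.4
φ = (4.200 − 2.4/1) / 4 = 0.45 in/h.

φ ≈ 0.45 in/h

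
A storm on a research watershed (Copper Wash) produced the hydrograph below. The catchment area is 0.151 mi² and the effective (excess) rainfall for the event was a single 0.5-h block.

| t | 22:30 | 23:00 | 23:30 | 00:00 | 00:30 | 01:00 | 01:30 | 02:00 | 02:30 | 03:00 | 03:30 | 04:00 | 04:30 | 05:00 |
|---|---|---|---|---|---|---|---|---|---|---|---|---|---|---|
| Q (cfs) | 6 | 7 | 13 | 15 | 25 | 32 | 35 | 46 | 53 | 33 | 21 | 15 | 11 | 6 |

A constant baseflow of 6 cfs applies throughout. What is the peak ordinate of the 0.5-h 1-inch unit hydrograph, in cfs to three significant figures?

Direct runoff: 0.0, 1.0, 7.0, 9.0, 19.0, 26.0, 29.0, 40.0, 47.0, 27.0, 15.0, 9.0, 5.0, 0.0 cfs; ΣQ_DR = 234.0 cfs, peak = 47.0 cfs.
Runoff depth d = ΣQ_DR·Δt / A = 234.0 × 1800 / (0.151 mi²) = 1.201 in.
The 1-inch UH is the DRH scaled by (1 in)/d, so U_p = 47.0 × 1/1.201 = 39.1 cfs.

U_p ≈ 39.1 cfs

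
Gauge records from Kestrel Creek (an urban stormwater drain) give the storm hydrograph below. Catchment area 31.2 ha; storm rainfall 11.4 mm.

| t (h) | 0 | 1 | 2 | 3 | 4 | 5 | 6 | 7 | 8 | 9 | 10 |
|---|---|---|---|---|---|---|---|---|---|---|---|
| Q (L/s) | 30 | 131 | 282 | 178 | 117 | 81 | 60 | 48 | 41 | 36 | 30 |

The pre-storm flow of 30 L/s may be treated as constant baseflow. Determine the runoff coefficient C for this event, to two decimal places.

C ≈ 0.71

ΣQ_DR = 704.0 L/s; V = ΣQ_DR·Δt = 2.534 × 10^6 L.
Runoff depth d = V / A = 8.123 mm.
C = d / P = 8.123 / 11.4 = 0.71.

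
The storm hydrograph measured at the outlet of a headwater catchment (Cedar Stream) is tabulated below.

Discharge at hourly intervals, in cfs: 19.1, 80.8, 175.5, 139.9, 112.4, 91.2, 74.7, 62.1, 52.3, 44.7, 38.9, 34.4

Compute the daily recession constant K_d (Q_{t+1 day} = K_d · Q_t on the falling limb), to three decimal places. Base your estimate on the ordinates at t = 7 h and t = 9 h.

Between t = 7 h and t = 9 h the flow falls from 62.1 to 44.7 cfs over 2×1 h = 2 h.
Per-interval ratio K = (44.7/62.1)^(1/2) = 0.8484; K_d = K^(24/1) = 0.019.

K_d ≈ 0.019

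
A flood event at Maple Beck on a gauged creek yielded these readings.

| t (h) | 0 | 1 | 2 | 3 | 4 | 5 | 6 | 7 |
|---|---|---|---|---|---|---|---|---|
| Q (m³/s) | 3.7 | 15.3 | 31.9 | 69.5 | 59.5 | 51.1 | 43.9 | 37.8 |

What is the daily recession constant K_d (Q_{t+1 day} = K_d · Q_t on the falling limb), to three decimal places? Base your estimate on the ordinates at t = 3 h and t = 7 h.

K_d ≈ 0.026

Between t = 3 h and t = 7 h the flow falls from 69.5 to 37.8 m³/s over 4×1 h = 4 h.
Per-interval ratio K = (37.8/69.5)^(1/4) = 0.8588; K_d = K^(24/1) = 0.026.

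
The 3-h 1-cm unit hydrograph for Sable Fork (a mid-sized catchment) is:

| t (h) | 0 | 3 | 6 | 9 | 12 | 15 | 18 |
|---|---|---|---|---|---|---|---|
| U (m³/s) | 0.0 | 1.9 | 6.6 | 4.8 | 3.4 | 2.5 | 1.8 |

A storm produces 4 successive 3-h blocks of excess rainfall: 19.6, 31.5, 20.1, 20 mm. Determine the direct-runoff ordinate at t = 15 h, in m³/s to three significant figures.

Q ≈ 38.5 m³/s

By discrete convolution, Q_j = Σ (P_i / 10 mm) · U_{j−i}.
At t = 15 h (j=5): Q = (19.6/10)·2.5 + (31.5/10)·3.4 + (20.1/10)·4.8 + (20/10)·6.6 = 38.5 m³/s.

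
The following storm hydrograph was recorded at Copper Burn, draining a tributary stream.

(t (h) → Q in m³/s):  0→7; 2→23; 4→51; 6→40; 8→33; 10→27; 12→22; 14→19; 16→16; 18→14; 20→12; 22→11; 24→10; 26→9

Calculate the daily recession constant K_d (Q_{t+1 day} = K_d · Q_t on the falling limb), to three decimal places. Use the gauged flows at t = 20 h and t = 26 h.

Between t = 20 h and t = 26 h the flow falls from 12 to 9 m³/s over 3×2 h = 6 h.
Per-interval ratio K = (9/12)^(1/3) = 0.9086; K_d = K^(24/2) = 0.316.

K_d ≈ 0.316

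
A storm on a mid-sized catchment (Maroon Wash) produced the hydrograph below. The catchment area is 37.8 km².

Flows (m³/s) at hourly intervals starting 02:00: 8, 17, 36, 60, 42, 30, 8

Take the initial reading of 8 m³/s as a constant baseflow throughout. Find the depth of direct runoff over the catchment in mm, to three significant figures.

Direct runoff: 0.0, 9.0, 28.0, 52.0, 34.0, 22.0, 0.0 m³/s; ΣQ_DR = 145.0 m³/s.
V = ΣQ_DR · Δt = 145.0 × 3600 s = 5.220 × 10^5 m³.
Over A = 37.8 km², depth = V / A = 13.8 mm.

d ≈ 13.8 mm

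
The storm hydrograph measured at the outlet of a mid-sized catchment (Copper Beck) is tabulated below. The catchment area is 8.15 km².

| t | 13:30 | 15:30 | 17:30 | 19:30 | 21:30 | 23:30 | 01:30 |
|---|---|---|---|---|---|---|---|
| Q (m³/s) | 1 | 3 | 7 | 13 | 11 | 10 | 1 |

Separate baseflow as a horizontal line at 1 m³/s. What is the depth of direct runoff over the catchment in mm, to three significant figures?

d ≈ 34.5 mm

Direct runoff: 0.0, 2.0, 6.0, 12.0, 10.0, 9.0, 0.0 m³/s; ΣQ_DR = 39.00 m³/s.
V = ΣQ_DR · Δt = 39.00 × 7200 s = 2.808 × 10^5 m³.
Over A = 8.15 km², depth = V / A = 34.5 mm.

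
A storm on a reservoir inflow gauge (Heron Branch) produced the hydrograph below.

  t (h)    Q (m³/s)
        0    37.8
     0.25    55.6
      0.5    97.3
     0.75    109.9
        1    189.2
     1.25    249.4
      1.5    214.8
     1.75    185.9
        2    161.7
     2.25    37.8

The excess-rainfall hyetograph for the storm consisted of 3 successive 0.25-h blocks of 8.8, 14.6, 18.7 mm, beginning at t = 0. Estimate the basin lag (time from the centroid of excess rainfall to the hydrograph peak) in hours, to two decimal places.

t_L ≈ 0.82 h

Centroid of excess rainfall: t_c = Σ P_i·t̄_i / ΣP_i = 0.4338 h (block centres at 0.125, 0.375, 0.625 h).
Hydrograph peak occurs at t = 1.25 h, so basin lag t_L = 1.25 − 0.4338 = 0.82 h.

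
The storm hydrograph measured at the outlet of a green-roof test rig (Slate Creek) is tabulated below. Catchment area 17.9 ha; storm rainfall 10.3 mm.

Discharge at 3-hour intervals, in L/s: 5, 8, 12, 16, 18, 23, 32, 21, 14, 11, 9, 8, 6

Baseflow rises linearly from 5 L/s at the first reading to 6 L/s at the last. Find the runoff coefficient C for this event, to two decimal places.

ΣQ_DR = 111.5 L/s; V = ΣQ_DR·Δt = 1.204 × 10^6 L.
Runoff depth d = V / A = 6.727 mm.
C = d / P = 6.727 / 10.3 = 0.65.

C ≈ 0.65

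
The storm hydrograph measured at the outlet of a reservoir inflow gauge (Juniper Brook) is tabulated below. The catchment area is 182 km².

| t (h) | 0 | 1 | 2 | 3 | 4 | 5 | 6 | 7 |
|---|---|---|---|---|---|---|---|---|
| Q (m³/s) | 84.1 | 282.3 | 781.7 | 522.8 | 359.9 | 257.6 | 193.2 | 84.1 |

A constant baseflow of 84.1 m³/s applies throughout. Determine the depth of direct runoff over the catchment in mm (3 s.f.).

d ≈ 37.4 mm

Direct runoff: 0.0, 198.2, 697.6, 438.7, 275.8, 173.5, 109.1, 0.0 m³/s; ΣQ_DR = 1893 m³/s.
V = ΣQ_DR · Δt = 1893 × 3600 s = 6.814 × 10^6 m³.
Over A = 182 km², depth = V / A = 37.4 mm.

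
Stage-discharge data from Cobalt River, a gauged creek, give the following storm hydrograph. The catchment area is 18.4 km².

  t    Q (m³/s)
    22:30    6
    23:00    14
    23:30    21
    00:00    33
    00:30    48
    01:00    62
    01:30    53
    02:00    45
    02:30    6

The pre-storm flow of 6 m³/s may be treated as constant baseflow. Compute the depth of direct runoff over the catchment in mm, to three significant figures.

Direct runoff: 0.0, 8.0, 15.0, 27.0, 42.0, 56.0, 47.0, 39.0, 0.0 m³/s; ΣQ_DR = 234.0 m³/s.
V = ΣQ_DR · Δt = 234.0 × 1800 s = 4.212 × 10^5 m³.
Over A = 18.4 km², depth = V / A = 22.9 mm.

d ≈ 22.9 mm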